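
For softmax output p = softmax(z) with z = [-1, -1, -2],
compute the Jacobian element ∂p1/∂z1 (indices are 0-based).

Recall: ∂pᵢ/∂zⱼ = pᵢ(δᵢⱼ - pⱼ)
∂p1/∂z1 = 0.244

p = softmax(z) = [0.4223, 0.4223, 0.1554]
p1 = 0.4223

∂p1/∂z1 = p1(1 - p1) = 0.4223 × (1 - 0.4223) = 0.244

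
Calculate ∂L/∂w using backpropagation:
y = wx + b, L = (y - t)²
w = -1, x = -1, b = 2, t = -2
∂L/∂w = -10

y = wx + b = (-1)(-1) + 2 = 3
∂L/∂y = 2(y - t) = 2(3 - -2) = 10
∂y/∂w = x = -1
∂L/∂w = ∂L/∂y · ∂y/∂w = 10 × -1 = -10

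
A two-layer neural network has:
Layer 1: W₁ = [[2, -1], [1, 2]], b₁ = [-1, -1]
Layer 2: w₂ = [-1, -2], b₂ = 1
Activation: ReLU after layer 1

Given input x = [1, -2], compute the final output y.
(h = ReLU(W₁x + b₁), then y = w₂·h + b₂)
y = -2

Layer 1 pre-activation: z₁ = [3, -4]
After ReLU: h = [3, 0]
Layer 2 output: y = -1×3 + -2×0 + 1 = -2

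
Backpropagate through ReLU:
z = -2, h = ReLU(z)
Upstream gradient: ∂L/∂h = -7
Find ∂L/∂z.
∂L/∂z = 0

h = ReLU(-2) = 0
Since z < 0: ∂h/∂z = 0
∂L/∂z = ∂L/∂h · ∂h/∂z = -7 × 0 = 0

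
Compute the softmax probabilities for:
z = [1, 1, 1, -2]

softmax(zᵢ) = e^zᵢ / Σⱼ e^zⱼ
p = [0.3279, 0.3279, 0.3279, 0.0163]

exp(z) = [2.718, 2.718, 2.718, 0.1353]
Sum = 8.29
p = [0.3279, 0.3279, 0.3279, 0.0163]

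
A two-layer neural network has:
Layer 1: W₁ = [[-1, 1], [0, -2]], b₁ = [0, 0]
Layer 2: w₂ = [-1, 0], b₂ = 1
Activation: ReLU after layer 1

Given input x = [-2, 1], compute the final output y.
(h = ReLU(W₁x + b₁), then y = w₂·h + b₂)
y = -2

Layer 1 pre-activation: z₁ = [3, -2]
After ReLU: h = [3, 0]
Layer 2 output: y = -1×3 + 0×0 + 1 = -2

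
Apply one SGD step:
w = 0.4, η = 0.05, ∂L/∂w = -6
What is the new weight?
w_new = 0.7

w_new = w - η·∂L/∂w = 0.4 - 0.05×(-6) = 0.4 - (-0.3) = 0.7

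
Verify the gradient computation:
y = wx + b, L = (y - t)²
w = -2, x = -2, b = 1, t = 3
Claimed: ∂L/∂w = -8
Correct

y = (-2)(-2) + 1 = 5
∂L/∂y = 2(y - t) = 2(5 - 3) = 4
∂y/∂w = x = -2
∂L/∂w = 4 × -2 = -8

Claimed value: -8
Correct: The correct gradient is -8.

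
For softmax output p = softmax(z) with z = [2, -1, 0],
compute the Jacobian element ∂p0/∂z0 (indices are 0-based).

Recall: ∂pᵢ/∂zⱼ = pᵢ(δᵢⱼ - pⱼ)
∂p0/∂z0 = 0.1318

p = softmax(z) = [0.8438, 0.04201, 0.1142]
p0 = 0.8438

∂p0/∂z0 = p0(1 - p0) = 0.8438 × (1 - 0.8438) = 0.1318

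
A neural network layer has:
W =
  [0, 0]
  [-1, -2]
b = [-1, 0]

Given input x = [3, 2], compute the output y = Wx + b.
y = [-1, -7]

Wx = [0×3 + 0×2, -1×3 + -2×2]
   = [0, -7]
y = Wx + b = [0 + -1, -7 + 0] = [-1, -7]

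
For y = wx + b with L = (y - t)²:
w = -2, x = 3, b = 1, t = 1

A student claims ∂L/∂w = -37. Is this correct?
Incorrect

y = (-2)(3) + 1 = -5
∂L/∂y = 2(y - t) = 2(-5 - 1) = -12
∂y/∂w = x = 3
∂L/∂w = -12 × 3 = -36

Claimed value: -37
Incorrect: The correct gradient is -36.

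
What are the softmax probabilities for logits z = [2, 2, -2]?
p = [0.4955, 0.4955, 0.0091]

exp(z) = [7.389, 7.389, 0.1353]
Sum = 14.91
p = [0.4955, 0.4955, 0.0091]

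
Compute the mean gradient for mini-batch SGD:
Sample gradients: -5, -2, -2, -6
Average gradient = -3.75

Average = (1/4)(-5 + -2 + -2 + -6) = -15/4 = -3.75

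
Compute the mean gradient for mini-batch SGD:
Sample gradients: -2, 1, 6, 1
Average gradient = 1.5

Average = (1/4)(-2 + 1 + 6 + 1) = 6/4 = 1.5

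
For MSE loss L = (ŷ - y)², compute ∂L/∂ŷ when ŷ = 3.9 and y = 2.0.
∂L/∂ŷ = 3.8

∂L/∂ŷ = 2(ŷ - y) = 2(3.9 - 2.0) = 2(1.9) = 3.8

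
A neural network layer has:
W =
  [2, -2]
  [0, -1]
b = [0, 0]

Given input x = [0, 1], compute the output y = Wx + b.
y = [-2, -1]

Wx = [2×0 + -2×1, 0×0 + -1×1]
   = [-2, -1]
y = Wx + b = [-2 + 0, -1 + 0] = [-2, -1]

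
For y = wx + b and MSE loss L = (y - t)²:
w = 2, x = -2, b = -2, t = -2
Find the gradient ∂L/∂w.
∂L/∂w = 16

y = wx + b = (2)(-2) + -2 = -6
∂L/∂y = 2(y - t) = 2(-6 - -2) = -8
∂y/∂w = x = -2
∂L/∂w = ∂L/∂y · ∂y/∂w = -8 × -2 = 16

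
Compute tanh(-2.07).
-0.9687

tanh(-2.07) = (e^(-2.07) - e^(2.07))/(e^(-2.07) + e^(2.07)) = -0.9687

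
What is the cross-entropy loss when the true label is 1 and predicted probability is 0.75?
L = 0.2877

L = -1·log(0.75) - 0·log(0.25) = -log(0.75) = 0.2877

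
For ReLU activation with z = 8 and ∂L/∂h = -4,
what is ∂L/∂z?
∂L/∂z = -4

h = ReLU(8) = 8
Since z > 0: ∂h/∂z = 1
∂L/∂z = ∂L/∂h · ∂h/∂z = -4 × 1 = -4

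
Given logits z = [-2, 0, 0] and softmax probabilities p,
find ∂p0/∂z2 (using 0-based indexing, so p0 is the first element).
∂p0/∂z2 = -0.02968

p = softmax(z) = [0.06338, 0.4683, 0.4683]
p0 = 0.06338, p2 = 0.4683

∂p0/∂z2 = -p0 × p2 = -0.06338 × 0.4683 = -0.02968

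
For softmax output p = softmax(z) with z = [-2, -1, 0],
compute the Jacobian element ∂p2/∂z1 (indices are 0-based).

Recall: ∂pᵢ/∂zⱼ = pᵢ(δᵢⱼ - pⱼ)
∂p2/∂z1 = -0.1628

p = softmax(z) = [0.09003, 0.2447, 0.6652]
p2 = 0.6652, p1 = 0.2447

∂p2/∂z1 = -p2 × p1 = -0.6652 × 0.2447 = -0.1628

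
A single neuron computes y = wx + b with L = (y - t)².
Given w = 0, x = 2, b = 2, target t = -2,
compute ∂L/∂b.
∂L/∂b = 8

y = wx + b = (0)(2) + 2 = 2
∂L/∂y = 2(y - t) = 2(2 - -2) = 8
∂y/∂b = 1
∂L/∂b = ∂L/∂y · ∂y/∂b = 8 × 1 = 8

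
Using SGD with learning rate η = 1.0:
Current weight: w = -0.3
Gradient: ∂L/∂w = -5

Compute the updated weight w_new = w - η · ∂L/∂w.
w_new = 4.7

w_new = w - η·∂L/∂w = -0.3 - 1.0×(-5) = -0.3 - (-5) = 4.7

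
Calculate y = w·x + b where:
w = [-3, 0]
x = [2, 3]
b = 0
y = -6

y = (-3)(2) + (0)(3) + 0 = -6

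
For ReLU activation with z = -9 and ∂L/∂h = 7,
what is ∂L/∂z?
∂L/∂z = 0

h = ReLU(-9) = 0
Since z < 0: ∂h/∂z = 0
∂L/∂z = ∂L/∂h · ∂h/∂z = 7 × 0 = 0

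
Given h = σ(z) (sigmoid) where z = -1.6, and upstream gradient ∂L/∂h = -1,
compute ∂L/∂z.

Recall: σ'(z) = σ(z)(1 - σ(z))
∂L/∂z = -0.1398

σ(-1.6) = 0.168
σ'(-1.6) = σ(-1.6)(1 - σ(-1.6)) = 0.168 × 0.832 = 0.1398
∂L/∂z = ∂L/∂h · σ'(z) = -1 × 0.1398 = -0.1398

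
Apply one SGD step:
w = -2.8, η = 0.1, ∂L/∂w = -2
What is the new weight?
w_new = -2.6

w_new = w - η·∂L/∂w = -2.8 - 0.1×(-2) = -2.8 - (-0.2) = -2.6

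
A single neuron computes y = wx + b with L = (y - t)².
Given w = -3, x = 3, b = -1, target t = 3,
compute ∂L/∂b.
∂L/∂b = -26

y = wx + b = (-3)(3) + -1 = -10
∂L/∂y = 2(y - t) = 2(-10 - 3) = -26
∂y/∂b = 1
∂L/∂b = ∂L/∂y · ∂y/∂b = -26 × 1 = -26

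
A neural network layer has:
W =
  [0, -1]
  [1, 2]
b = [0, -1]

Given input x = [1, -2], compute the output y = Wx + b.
y = [2, -4]

Wx = [0×1 + -1×-2, 1×1 + 2×-2]
   = [2, -3]
y = Wx + b = [2 + 0, -3 + -1] = [2, -4]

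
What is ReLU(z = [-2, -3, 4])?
h = [0, 0, 4]

ReLU applied element-wise: max(0,-2)=0, max(0,-3)=0, max(0,4)=4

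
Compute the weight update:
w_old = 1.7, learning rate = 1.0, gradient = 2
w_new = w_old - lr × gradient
w_new = -0.3

w_new = w - η·∂L/∂w = 1.7 - 1.0×(2) = 1.7 - (2) = -0.3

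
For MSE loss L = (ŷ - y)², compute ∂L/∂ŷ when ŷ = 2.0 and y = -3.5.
∂L/∂ŷ = 11.0

∂L/∂ŷ = 2(ŷ - y) = 2(2.0 - -3.5) = 2(5.5) = 11.0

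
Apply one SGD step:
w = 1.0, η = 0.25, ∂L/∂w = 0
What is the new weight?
w_new = 1

w_new = w - η·∂L/∂w = 1.0 - 0.25×(0) = 1.0 - (0) = 1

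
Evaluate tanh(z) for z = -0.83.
-0.6805

tanh(-0.83) = (e^(-0.83) - e^(0.83))/(e^(-0.83) + e^(0.83)) = -0.6805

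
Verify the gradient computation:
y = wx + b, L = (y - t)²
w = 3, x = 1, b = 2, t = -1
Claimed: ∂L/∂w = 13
Incorrect

y = (3)(1) + 2 = 5
∂L/∂y = 2(y - t) = 2(5 - -1) = 12
∂y/∂w = x = 1
∂L/∂w = 12 × 1 = 12

Claimed value: 13
Incorrect: The correct gradient is 12.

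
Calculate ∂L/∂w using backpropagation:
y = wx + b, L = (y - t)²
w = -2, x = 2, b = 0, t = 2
∂L/∂w = -24

y = wx + b = (-2)(2) + 0 = -4
∂L/∂y = 2(y - t) = 2(-4 - 2) = -12
∂y/∂w = x = 2
∂L/∂w = ∂L/∂y · ∂y/∂w = -12 × 2 = -24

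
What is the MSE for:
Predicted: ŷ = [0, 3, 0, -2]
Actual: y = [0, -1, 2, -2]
MSE = 5

MSE = (1/4)((0-0)² + (3--1)² + (0-2)² + (-2--2)²) = (1/4)(0 + 16 + 4 + 0) = 5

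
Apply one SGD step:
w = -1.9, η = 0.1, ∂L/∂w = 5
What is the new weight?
w_new = -2.4

w_new = w - η·∂L/∂w = -1.9 - 0.1×(5) = -1.9 - (0.5) = -2.4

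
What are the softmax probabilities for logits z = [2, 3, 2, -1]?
p = [0.2097, 0.5701, 0.2097, 0.0104]

exp(z) = [7.389, 20.09, 7.389, 0.3679]
Sum = 35.23
p = [0.2097, 0.5701, 0.2097, 0.0104]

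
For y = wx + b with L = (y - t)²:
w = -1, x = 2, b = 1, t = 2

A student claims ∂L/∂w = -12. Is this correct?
Correct

y = (-1)(2) + 1 = -1
∂L/∂y = 2(y - t) = 2(-1 - 2) = -6
∂y/∂w = x = 2
∂L/∂w = -6 × 2 = -12

Claimed value: -12
Correct: The correct gradient is -12.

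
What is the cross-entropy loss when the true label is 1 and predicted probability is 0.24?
L = 1.427

L = -1·log(0.24) - 0·log(0.76) = -log(0.24) = 1.427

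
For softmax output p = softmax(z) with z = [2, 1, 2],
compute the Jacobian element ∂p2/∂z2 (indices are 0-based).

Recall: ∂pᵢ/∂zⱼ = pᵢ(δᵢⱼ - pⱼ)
∂p2/∂z2 = 0.244

p = softmax(z) = [0.4223, 0.1554, 0.4223]
p2 = 0.4223

∂p2/∂z2 = p2(1 - p2) = 0.4223 × (1 - 0.4223) = 0.244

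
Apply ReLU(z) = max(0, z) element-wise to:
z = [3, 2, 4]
h = [3, 2, 4]

ReLU applied element-wise: max(0,3)=3, max(0,2)=2, max(0,4)=4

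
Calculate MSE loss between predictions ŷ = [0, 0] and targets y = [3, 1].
MSE = 5

MSE = (1/2)((0-3)² + (0-1)²) = (1/2)(9 + 1) = 5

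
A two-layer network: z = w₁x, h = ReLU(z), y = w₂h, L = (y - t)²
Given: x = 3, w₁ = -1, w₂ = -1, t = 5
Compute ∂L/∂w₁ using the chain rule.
∂L/∂w₁ = 0

Forward pass:
z = w₁x = -1×3 = -3
h = ReLU(-3) = 0
y = w₂h = -1×0 = 0

Backward pass:
∂L/∂y = 2(y - t) = 2(0 - 5) = -10
∂y/∂h = w₂ = -1
∂h/∂z = 0 (ReLU derivative)
∂z/∂w₁ = x = 3

∂L/∂w₁ = -10 × -1 × 0 × 3 = 0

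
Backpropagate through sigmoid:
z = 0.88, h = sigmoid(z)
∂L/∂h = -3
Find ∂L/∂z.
∂L/∂z = -0.6217

σ(0.88) = 0.7068
σ'(0.88) = σ(0.88)(1 - σ(0.88)) = 0.7068 × 0.2932 = 0.2072
∂L/∂z = ∂L/∂h · σ'(z) = -3 × 0.2072 = -0.6217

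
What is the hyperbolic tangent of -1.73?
-0.9391

tanh(-1.73) = (e^(-1.73) - e^(1.73))/(e^(-1.73) + e^(1.73)) = -0.9391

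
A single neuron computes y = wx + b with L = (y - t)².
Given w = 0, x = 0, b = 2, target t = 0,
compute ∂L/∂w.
∂L/∂w = 0

y = wx + b = (0)(0) + 2 = 2
∂L/∂y = 2(y - t) = 2(2 - 0) = 4
∂y/∂w = x = 0
∂L/∂w = ∂L/∂y · ∂y/∂w = 4 × 0 = 0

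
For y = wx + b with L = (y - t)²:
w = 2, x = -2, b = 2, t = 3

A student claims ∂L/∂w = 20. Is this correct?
Correct

y = (2)(-2) + 2 = -2
∂L/∂y = 2(y - t) = 2(-2 - 3) = -10
∂y/∂w = x = -2
∂L/∂w = -10 × -2 = 20

Claimed value: 20
Correct: The correct gradient is 20.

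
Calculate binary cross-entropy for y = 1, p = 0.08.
L = 2.526

L = -1·log(0.08) - 0·log(0.92) = -log(0.08) = 2.526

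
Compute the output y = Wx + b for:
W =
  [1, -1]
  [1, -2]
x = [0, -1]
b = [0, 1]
y = [1, 3]

Wx = [1×0 + -1×-1, 1×0 + -2×-1]
   = [1, 2]
y = Wx + b = [1 + 0, 2 + 1] = [1, 3]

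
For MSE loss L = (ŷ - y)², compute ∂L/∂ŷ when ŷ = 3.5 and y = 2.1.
∂L/∂ŷ = 2.8

∂L/∂ŷ = 2(ŷ - y) = 2(3.5 - 2.1) = 2(1.4) = 2.8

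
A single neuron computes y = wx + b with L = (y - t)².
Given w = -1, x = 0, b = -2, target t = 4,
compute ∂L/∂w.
∂L/∂w = 0

y = wx + b = (-1)(0) + -2 = -2
∂L/∂y = 2(y - t) = 2(-2 - 4) = -12
∂y/∂w = x = 0
∂L/∂w = ∂L/∂y · ∂y/∂w = -12 × 0 = 0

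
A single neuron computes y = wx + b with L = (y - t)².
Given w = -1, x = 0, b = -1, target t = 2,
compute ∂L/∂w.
∂L/∂w = 0

y = wx + b = (-1)(0) + -1 = -1
∂L/∂y = 2(y - t) = 2(-1 - 2) = -6
∂y/∂w = x = 0
∂L/∂w = ∂L/∂y · ∂y/∂w = -6 × 0 = 0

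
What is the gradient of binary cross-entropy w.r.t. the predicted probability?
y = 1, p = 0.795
∂L/∂p = -1.258

∂L/∂p = -y/p + (1-y)/(1-p) = -1/0.795 + 0 = -1.258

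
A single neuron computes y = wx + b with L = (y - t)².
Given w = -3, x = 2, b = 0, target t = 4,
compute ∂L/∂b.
∂L/∂b = -20

y = wx + b = (-3)(2) + 0 = -6
∂L/∂y = 2(y - t) = 2(-6 - 4) = -20
∂y/∂b = 1
∂L/∂b = ∂L/∂y · ∂y/∂b = -20 × 1 = -20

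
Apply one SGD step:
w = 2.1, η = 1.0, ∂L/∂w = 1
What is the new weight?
w_new = 1.1

w_new = w - η·∂L/∂w = 2.1 - 1.0×(1) = 2.1 - (1) = 1.1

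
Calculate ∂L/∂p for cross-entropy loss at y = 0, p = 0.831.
∂L/∂p = 5.917

∂L/∂p = -y/p + (1-y)/(1-p) = 0 + 1/0.169 = 5.917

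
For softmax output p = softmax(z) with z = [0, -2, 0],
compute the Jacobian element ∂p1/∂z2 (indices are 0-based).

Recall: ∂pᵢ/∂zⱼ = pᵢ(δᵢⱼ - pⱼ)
∂p1/∂z2 = -0.02968

p = softmax(z) = [0.4683, 0.06338, 0.4683]
p1 = 0.06338, p2 = 0.4683

∂p1/∂z2 = -p1 × p2 = -0.06338 × 0.4683 = -0.02968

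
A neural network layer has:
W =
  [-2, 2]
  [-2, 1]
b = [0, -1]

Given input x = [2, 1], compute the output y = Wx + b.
y = [-2, -4]

Wx = [-2×2 + 2×1, -2×2 + 1×1]
   = [-2, -3]
y = Wx + b = [-2 + 0, -3 + -1] = [-2, -4]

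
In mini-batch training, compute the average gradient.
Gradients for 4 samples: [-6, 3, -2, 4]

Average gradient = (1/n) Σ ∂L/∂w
Average gradient = -0.25

Average = (1/4)(-6 + 3 + -2 + 4) = -1/4 = -0.25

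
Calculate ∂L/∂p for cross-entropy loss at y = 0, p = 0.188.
∂L/∂p = 1.232

∂L/∂p = -y/p + (1-y)/(1-p) = 0 + 1/0.812 = 1.232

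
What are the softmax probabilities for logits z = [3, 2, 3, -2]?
p = [0.4211, 0.1549, 0.4211, 0.0028]

exp(z) = [20.09, 7.389, 20.09, 0.1353]
Sum = 47.7
p = [0.4211, 0.1549, 0.4211, 0.0028]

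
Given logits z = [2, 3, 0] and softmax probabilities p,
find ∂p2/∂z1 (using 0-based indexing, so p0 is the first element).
∂p2/∂z1 = -0.02477

p = softmax(z) = [0.2595, 0.7054, 0.03512]
p2 = 0.03512, p1 = 0.7054

∂p2/∂z1 = -p2 × p1 = -0.03512 × 0.7054 = -0.02477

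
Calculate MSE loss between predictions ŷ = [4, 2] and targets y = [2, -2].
MSE = 10

MSE = (1/2)((4-2)² + (2--2)²) = (1/2)(4 + 16) = 10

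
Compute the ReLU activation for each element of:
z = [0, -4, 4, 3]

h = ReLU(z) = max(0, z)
h = [0, 0, 4, 3]

ReLU applied element-wise: max(0,0)=0, max(0,-4)=0, max(0,4)=4, max(0,3)=3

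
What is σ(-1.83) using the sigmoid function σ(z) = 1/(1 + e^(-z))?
0.1382

sigmoid(-1.83) = 1/(1 + e^(1.83)) = 1/(1 + 6.234) = 0.1382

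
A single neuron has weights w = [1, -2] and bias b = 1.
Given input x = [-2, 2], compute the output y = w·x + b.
y = -5

y = (1)(-2) + (-2)(2) + 1 = -5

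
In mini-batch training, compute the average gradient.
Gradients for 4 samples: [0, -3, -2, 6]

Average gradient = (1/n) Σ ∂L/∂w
Average gradient = 0.25

Average = (1/4)(0 + -3 + -2 + 6) = 1/4 = 0.25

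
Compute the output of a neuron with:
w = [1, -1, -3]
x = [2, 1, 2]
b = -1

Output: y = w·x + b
y = -6

y = (1)(2) + (-1)(1) + (-3)(2) + -1 = -6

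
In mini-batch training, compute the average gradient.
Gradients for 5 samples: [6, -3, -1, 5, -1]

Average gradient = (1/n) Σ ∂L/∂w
Average gradient = 1.2

Average = (1/5)(6 + -3 + -1 + 5 + -1) = 6/5 = 1.2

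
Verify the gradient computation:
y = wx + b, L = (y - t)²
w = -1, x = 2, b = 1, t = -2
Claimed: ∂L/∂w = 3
Incorrect

y = (-1)(2) + 1 = -1
∂L/∂y = 2(y - t) = 2(-1 - -2) = 2
∂y/∂w = x = 2
∂L/∂w = 2 × 2 = 4

Claimed value: 3
Incorrect: The correct gradient is 4.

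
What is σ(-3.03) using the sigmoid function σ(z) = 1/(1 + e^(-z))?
0.04609

sigmoid(-3.03) = 1/(1 + e^(3.03)) = 1/(1 + 20.7) = 0.04609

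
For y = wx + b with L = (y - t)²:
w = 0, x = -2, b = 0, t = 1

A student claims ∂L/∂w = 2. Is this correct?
Incorrect

y = (0)(-2) + 0 = 0
∂L/∂y = 2(y - t) = 2(0 - 1) = -2
∂y/∂w = x = -2
∂L/∂w = -2 × -2 = 4

Claimed value: 2
Incorrect: The correct gradient is 4.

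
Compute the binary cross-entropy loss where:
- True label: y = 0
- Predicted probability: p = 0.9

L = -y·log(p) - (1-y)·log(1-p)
L = 2.303

L = -0·log(0.9) - 1·log(0.1) = -log(0.1) = 2.303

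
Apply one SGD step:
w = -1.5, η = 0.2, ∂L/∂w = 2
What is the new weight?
w_new = -1.9

w_new = w - η·∂L/∂w = -1.5 - 0.2×(2) = -1.5 - (0.4) = -1.9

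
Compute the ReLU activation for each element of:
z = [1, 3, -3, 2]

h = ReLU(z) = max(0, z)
h = [1, 3, 0, 2]

ReLU applied element-wise: max(0,1)=1, max(0,3)=3, max(0,-3)=0, max(0,2)=2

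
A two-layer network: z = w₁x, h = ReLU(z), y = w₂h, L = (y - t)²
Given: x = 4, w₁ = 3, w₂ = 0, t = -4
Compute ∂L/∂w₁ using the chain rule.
∂L/∂w₁ = 0

Forward pass:
z = w₁x = 3×4 = 12
h = ReLU(12) = 12
y = w₂h = 0×12 = 0

Backward pass:
∂L/∂y = 2(y - t) = 2(0 - -4) = 8
∂y/∂h = w₂ = 0
∂h/∂z = 1 (ReLU derivative)
∂z/∂w₁ = x = 4

∂L/∂w₁ = 8 × 0 × 1 × 4 = 0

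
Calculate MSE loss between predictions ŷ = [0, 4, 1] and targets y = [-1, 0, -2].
MSE = 8.667

MSE = (1/3)((0--1)² + (4-0)² + (1--2)²) = (1/3)(1 + 16 + 9) = 8.667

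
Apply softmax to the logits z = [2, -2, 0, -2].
p = [0.8533, 0.0156, 0.1155, 0.0156]

exp(z) = [7.389, 0.1353, 1, 0.1353]
Sum = 8.66
p = [0.8533, 0.0156, 0.1155, 0.0156]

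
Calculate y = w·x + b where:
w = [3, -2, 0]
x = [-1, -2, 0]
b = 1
y = 2

y = (3)(-1) + (-2)(-2) + (0)(0) + 1 = 2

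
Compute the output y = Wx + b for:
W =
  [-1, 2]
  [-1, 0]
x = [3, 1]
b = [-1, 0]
y = [-2, -3]

Wx = [-1×3 + 2×1, -1×3 + 0×1]
   = [-1, -3]
y = Wx + b = [-1 + -1, -3 + 0] = [-2, -3]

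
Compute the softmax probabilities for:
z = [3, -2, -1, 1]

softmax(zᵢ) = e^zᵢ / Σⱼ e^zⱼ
p = [0.8618, 0.0058, 0.0158, 0.1166]

exp(z) = [20.09, 0.1353, 0.3679, 2.718]
Sum = 23.31
p = [0.8618, 0.0058, 0.0158, 0.1166]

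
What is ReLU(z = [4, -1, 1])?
h = [4, 0, 1]

ReLU applied element-wise: max(0,4)=4, max(0,-1)=0, max(0,1)=1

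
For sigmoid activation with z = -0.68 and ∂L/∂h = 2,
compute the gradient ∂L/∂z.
∂L/∂z = 0.4464

σ(-0.68) = 0.3363
σ'(-0.68) = σ(-0.68)(1 - σ(-0.68)) = 0.3363 × 0.6637 = 0.2232
∂L/∂z = ∂L/∂h · σ'(z) = 2 × 0.2232 = 0.4464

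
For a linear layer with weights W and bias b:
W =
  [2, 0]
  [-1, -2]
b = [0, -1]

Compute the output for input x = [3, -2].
y = [6, 0]

Wx = [2×3 + 0×-2, -1×3 + -2×-2]
   = [6, 1]
y = Wx + b = [6 + 0, 1 + -1] = [6, 0]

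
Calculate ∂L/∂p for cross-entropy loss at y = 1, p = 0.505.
∂L/∂p = -1.98

∂L/∂p = -y/p + (1-y)/(1-p) = -1/0.505 + 0 = -1.98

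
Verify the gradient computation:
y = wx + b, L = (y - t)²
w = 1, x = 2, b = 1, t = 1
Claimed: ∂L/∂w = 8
Correct

y = (1)(2) + 1 = 3
∂L/∂y = 2(y - t) = 2(3 - 1) = 4
∂y/∂w = x = 2
∂L/∂w = 4 × 2 = 8

Claimed value: 8
Correct: The correct gradient is 8.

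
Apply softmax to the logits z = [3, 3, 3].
p = [0.3333, 0.3333, 0.3333]

exp(z) = [20.09, 20.09, 20.09]
Sum = 60.26
p = [0.3333, 0.3333, 0.3333]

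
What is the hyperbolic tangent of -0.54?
-0.493

tanh(-0.54) = (e^(-0.54) - e^(0.54))/(e^(-0.54) + e^(0.54)) = -0.493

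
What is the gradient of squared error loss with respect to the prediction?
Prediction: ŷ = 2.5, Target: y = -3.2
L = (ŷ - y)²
∂L/∂ŷ = 11.4

∂L/∂ŷ = 2(ŷ - y) = 2(2.5 - -3.2) = 2(5.7) = 11.4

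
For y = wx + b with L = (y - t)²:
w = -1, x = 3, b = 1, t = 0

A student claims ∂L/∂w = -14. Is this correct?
Incorrect

y = (-1)(3) + 1 = -2
∂L/∂y = 2(y - t) = 2(-2 - 0) = -4
∂y/∂w = x = 3
∂L/∂w = -4 × 3 = -12

Claimed value: -14
Incorrect: The correct gradient is -12.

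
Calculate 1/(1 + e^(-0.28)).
0.5695

sigmoid(0.28) = 1/(1 + e^(-0.28)) = 1/(1 + 0.7558) = 0.5695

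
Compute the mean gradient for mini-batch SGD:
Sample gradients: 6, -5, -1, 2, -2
Average gradient = 0

Average = (1/5)(6 + -5 + -1 + 2 + -2) = 0/5 = 0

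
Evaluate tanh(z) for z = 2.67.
0.9905

tanh(2.67) = (e^(2.67) - e^(-2.67))/(e^(2.67) + e^(-2.67)) = 0.9905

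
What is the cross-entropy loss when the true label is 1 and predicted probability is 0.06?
L = 2.813

L = -1·log(0.06) - 0·log(0.94) = -log(0.06) = 2.813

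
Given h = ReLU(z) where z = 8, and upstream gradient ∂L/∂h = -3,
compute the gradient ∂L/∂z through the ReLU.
∂L/∂z = -3

h = ReLU(8) = 8
Since z > 0: ∂h/∂z = 1
∂L/∂z = ∂L/∂h · ∂h/∂z = -3 × 1 = -3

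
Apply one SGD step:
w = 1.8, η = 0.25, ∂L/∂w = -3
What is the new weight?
w_new = 2.55

w_new = w - η·∂L/∂w = 1.8 - 0.25×(-3) = 1.8 - (-0.75) = 2.55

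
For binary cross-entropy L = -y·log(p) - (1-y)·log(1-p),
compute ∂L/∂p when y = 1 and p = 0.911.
∂L/∂p = -1.098

∂L/∂p = -y/p + (1-y)/(1-p) = -1/0.911 + 0 = -1.098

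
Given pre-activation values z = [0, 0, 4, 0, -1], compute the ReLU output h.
h = [0, 0, 4, 0, 0]

ReLU applied element-wise: max(0,0)=0, max(0,0)=0, max(0,4)=4, max(0,0)=0, max(0,-1)=0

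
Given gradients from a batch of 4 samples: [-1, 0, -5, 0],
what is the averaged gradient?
Average gradient = -1.5

Average = (1/4)(-1 + 0 + -5 + 0) = -6/4 = -1.5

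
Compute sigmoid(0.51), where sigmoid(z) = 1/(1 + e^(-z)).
0.6248

sigmoid(0.51) = 1/(1 + e^(-0.51)) = 1/(1 + 0.6005) = 0.6248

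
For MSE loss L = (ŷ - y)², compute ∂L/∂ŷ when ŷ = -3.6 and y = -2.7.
∂L/∂ŷ = -1.8

∂L/∂ŷ = 2(ŷ - y) = 2(-3.6 - -2.7) = 2(-0.9) = -1.8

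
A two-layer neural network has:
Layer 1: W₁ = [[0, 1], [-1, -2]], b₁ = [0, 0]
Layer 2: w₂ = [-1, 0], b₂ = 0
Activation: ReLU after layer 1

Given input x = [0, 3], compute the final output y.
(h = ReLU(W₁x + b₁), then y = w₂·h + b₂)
y = -3

Layer 1 pre-activation: z₁ = [3, -6]
After ReLU: h = [3, 0]
Layer 2 output: y = -1×3 + 0×0 + 0 = -3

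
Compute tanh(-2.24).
-0.9776

tanh(-2.24) = (e^(-2.24) - e^(2.24))/(e^(-2.24) + e^(2.24)) = -0.9776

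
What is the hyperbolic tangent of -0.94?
-0.7352

tanh(-0.94) = (e^(-0.94) - e^(0.94))/(e^(-0.94) + e^(0.94)) = -0.7352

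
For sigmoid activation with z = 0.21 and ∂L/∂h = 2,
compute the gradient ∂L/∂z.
∂L/∂z = 0.4945

σ(0.21) = 0.5523
σ'(0.21) = σ(0.21)(1 - σ(0.21)) = 0.5523 × 0.4477 = 0.2473
∂L/∂z = ∂L/∂h · σ'(z) = 2 × 0.2473 = 0.4945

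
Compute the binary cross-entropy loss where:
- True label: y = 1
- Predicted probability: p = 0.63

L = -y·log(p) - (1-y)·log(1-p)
L = 0.462

L = -1·log(0.63) - 0·log(0.37) = -log(0.63) = 0.462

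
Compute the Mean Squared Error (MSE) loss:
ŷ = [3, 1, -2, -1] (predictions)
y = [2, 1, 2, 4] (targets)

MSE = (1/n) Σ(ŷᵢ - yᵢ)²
MSE = 10.5

MSE = (1/4)((3-2)² + (1-1)² + (-2-2)² + (-1-4)²) = (1/4)(1 + 0 + 16 + 25) = 10.5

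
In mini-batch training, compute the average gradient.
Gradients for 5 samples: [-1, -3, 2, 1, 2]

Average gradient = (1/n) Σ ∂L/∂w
Average gradient = 0.2

Average = (1/5)(-1 + -3 + 2 + 1 + 2) = 1/5 = 0.2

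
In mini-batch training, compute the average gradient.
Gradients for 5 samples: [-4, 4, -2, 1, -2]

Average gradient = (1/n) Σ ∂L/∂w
Average gradient = -0.6

Average = (1/5)(-4 + 4 + -2 + 1 + -2) = -3/5 = -0.6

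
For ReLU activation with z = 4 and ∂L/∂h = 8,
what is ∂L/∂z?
∂L/∂z = 8

h = ReLU(4) = 4
Since z > 0: ∂h/∂z = 1
∂L/∂z = ∂L/∂h · ∂h/∂z = 8 × 1 = 8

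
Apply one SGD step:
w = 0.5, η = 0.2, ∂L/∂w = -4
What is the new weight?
w_new = 1.3

w_new = w - η·∂L/∂w = 0.5 - 0.2×(-4) = 0.5 - (-0.8) = 1.3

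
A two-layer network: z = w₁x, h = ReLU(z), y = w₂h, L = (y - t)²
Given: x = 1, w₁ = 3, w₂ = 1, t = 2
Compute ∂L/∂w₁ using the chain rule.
∂L/∂w₁ = 2

Forward pass:
z = w₁x = 3×1 = 3
h = ReLU(3) = 3
y = w₂h = 1×3 = 3

Backward pass:
∂L/∂y = 2(y - t) = 2(3 - 2) = 2
∂y/∂h = w₂ = 1
∂h/∂z = 1 (ReLU derivative)
∂z/∂w₁ = x = 1

∂L/∂w₁ = 2 × 1 × 1 × 1 = 2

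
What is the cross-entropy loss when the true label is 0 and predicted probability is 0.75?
L = 1.386

L = -0·log(0.75) - 1·log(0.25) = -log(0.25) = 1.386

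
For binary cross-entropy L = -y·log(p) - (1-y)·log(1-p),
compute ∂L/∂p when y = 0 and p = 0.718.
∂L/∂p = 3.546

∂L/∂p = -y/p + (1-y)/(1-p) = 0 + 1/0.282 = 3.546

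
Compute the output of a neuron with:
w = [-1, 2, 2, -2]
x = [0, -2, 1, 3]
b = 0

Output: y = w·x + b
y = -8

y = (-1)(0) + (2)(-2) + (2)(1) + (-2)(3) + 0 = -8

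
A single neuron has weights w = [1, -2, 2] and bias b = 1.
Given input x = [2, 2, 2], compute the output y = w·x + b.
y = 3

y = (1)(2) + (-2)(2) + (2)(2) + 1 = 3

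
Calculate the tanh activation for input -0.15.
-0.1489

tanh(-0.15) = (e^(-0.15) - e^(0.15))/(e^(-0.15) + e^(0.15)) = -0.1489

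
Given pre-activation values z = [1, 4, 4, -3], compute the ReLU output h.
h = [1, 4, 4, 0]

ReLU applied element-wise: max(0,1)=1, max(0,4)=4, max(0,4)=4, max(0,-3)=0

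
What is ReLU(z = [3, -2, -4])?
h = [3, 0, 0]

ReLU applied element-wise: max(0,3)=3, max(0,-2)=0, max(0,-4)=0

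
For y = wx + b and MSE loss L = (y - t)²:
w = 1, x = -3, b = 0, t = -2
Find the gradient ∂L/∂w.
∂L/∂w = 6

y = wx + b = (1)(-3) + 0 = -3
∂L/∂y = 2(y - t) = 2(-3 - -2) = -2
∂y/∂w = x = -3
∂L/∂w = ∂L/∂y · ∂y/∂w = -2 × -3 = 6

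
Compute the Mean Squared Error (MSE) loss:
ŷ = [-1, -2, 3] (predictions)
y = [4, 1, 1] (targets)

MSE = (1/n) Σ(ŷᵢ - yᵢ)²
MSE = 12.67

MSE = (1/3)((-1-4)² + (-2-1)² + (3-1)²) = (1/3)(25 + 9 + 4) = 12.67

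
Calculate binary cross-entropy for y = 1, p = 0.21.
L = 1.561

L = -1·log(0.21) - 0·log(0.79) = -log(0.21) = 1.561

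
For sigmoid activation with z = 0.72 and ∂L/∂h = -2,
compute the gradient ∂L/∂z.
∂L/∂z = -0.4404

σ(0.72) = 0.6726
σ'(0.72) = σ(0.72)(1 - σ(0.72)) = 0.6726 × 0.3274 = 0.2202
∂L/∂z = ∂L/∂h · σ'(z) = -2 × 0.2202 = -0.4404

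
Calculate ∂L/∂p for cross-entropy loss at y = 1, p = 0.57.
∂L/∂p = -1.754

∂L/∂p = -y/p + (1-y)/(1-p) = -1/0.57 + 0 = -1.754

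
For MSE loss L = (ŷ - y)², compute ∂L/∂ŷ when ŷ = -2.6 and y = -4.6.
∂L/∂ŷ = 4.0

∂L/∂ŷ = 2(ŷ - y) = 2(-2.6 - -4.6) = 2(2.0) = 4.0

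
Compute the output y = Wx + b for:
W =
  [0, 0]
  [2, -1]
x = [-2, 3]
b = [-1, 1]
y = [-1, -6]

Wx = [0×-2 + 0×3, 2×-2 + -1×3]
   = [0, -7]
y = Wx + b = [0 + -1, -7 + 1] = [-1, -6]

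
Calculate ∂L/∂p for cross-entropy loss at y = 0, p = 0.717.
∂L/∂p = 3.534

∂L/∂p = -y/p + (1-y)/(1-p) = 0 + 1/0.283 = 3.534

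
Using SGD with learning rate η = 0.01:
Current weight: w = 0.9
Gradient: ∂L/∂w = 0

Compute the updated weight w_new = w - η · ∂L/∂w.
w_new = 0.9

w_new = w - η·∂L/∂w = 0.9 - 0.01×(0) = 0.9 - (0) = 0.9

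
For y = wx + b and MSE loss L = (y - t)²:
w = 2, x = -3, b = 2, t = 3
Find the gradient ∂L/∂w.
∂L/∂w = 42

y = wx + b = (2)(-3) + 2 = -4
∂L/∂y = 2(y - t) = 2(-4 - 3) = -14
∂y/∂w = x = -3
∂L/∂w = ∂L/∂y · ∂y/∂w = -14 × -3 = 42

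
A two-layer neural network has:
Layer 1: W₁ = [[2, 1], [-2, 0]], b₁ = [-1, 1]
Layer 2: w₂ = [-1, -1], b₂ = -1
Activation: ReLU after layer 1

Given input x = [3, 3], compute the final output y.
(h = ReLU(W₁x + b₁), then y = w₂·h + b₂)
y = -9

Layer 1 pre-activation: z₁ = [8, -5]
After ReLU: h = [8, 0]
Layer 2 output: y = -1×8 + -1×0 + -1 = -9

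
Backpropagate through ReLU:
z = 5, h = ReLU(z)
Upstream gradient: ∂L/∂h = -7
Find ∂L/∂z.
∂L/∂z = -7

h = ReLU(5) = 5
Since z > 0: ∂h/∂z = 1
∂L/∂z = ∂L/∂h · ∂h/∂z = -7 × 1 = -7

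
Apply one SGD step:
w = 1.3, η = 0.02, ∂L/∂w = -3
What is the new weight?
w_new = 1.36

w_new = w - η·∂L/∂w = 1.3 - 0.02×(-3) = 1.3 - (-0.06) = 1.36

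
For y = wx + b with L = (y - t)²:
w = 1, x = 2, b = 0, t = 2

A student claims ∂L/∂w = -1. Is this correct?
Incorrect

y = (1)(2) + 0 = 2
∂L/∂y = 2(y - t) = 2(2 - 2) = 0
∂y/∂w = x = 2
∂L/∂w = 0 × 2 = 0

Claimed value: -1
Incorrect: The correct gradient is 0.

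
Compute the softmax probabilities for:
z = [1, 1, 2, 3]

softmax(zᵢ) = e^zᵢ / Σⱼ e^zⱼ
p = [0.0826, 0.0826, 0.2245, 0.6103]

exp(z) = [2.718, 2.718, 7.389, 20.09]
Sum = 32.91
p = [0.0826, 0.0826, 0.2245, 0.6103]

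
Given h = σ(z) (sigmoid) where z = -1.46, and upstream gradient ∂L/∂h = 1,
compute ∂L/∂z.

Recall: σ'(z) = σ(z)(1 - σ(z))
∂L/∂z = 0.1529

σ(-1.46) = 0.1885
σ'(-1.46) = σ(-1.46)(1 - σ(-1.46)) = 0.1885 × 0.8115 = 0.1529
∂L/∂z = ∂L/∂h · σ'(z) = 1 × 0.1529 = 0.1529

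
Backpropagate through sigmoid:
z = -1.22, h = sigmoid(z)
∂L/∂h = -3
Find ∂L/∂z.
∂L/∂z = -0.5279

σ(-1.22) = 0.2279
σ'(-1.22) = σ(-1.22)(1 - σ(-1.22)) = 0.2279 × 0.7721 = 0.176
∂L/∂z = ∂L/∂h · σ'(z) = -3 × 0.176 = -0.5279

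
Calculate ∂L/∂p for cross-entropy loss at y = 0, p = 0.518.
∂L/∂p = 2.075

∂L/∂p = -y/p + (1-y)/(1-p) = 0 + 1/0.482 = 2.075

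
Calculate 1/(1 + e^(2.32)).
0.08948

sigmoid(-2.32) = 1/(1 + e^(2.32)) = 1/(1 + 10.18) = 0.08948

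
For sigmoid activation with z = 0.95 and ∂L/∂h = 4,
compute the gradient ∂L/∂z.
∂L/∂z = 0.8044

σ(0.95) = 0.7211
σ'(0.95) = σ(0.95)(1 - σ(0.95)) = 0.7211 × 0.2789 = 0.2011
∂L/∂z = ∂L/∂h · σ'(z) = 4 × 0.2011 = 0.8044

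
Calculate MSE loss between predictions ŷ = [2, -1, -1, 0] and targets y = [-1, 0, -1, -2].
MSE = 3.5

MSE = (1/4)((2--1)² + (-1-0)² + (-1--1)² + (0--2)²) = (1/4)(9 + 1 + 0 + 4) = 3.5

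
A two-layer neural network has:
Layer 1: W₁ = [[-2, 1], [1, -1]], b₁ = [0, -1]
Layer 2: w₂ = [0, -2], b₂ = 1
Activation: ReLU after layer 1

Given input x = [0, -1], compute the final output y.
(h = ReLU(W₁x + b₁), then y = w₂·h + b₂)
y = 1

Layer 1 pre-activation: z₁ = [-1, 0]
After ReLU: h = [0, 0]
Layer 2 output: y = 0×0 + -2×0 + 1 = 1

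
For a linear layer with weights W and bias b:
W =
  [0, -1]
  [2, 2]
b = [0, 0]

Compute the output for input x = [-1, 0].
y = [0, -2]

Wx = [0×-1 + -1×0, 2×-1 + 2×0]
   = [0, -2]
y = Wx + b = [0 + 0, -2 + 0] = [0, -2]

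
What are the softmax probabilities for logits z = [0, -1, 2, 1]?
p = [0.0871, 0.0321, 0.6439, 0.2369]

exp(z) = [1, 0.3679, 7.389, 2.718]
Sum = 11.48
p = [0.0871, 0.0321, 0.6439, 0.2369]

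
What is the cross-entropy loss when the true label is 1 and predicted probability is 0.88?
L = 0.1278

L = -1·log(0.88) - 0·log(0.12) = -log(0.88) = 0.1278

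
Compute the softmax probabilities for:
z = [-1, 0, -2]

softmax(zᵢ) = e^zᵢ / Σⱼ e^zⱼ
p = [0.2447, 0.6652, 0.09]

exp(z) = [0.3679, 1, 0.1353]
Sum = 1.503
p = [0.2447, 0.6652, 0.09]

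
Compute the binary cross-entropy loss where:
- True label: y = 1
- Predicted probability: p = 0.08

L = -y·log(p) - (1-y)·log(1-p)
L = 2.526

L = -1·log(0.08) - 0·log(0.92) = -log(0.08) = 2.526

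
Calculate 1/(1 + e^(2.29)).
0.09195

sigmoid(-2.29) = 1/(1 + e^(2.29)) = 1/(1 + 9.875) = 0.09195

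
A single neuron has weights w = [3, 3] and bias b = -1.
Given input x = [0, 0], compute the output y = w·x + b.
y = -1

y = (3)(0) + (3)(0) + -1 = -1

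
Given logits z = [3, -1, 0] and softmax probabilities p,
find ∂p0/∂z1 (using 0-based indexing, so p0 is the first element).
∂p0/∂z1 = -0.01605

p = softmax(z) = [0.9362, 0.01715, 0.04661]
p0 = 0.9362, p1 = 0.01715

∂p0/∂z1 = -p0 × p1 = -0.9362 × 0.01715 = -0.01605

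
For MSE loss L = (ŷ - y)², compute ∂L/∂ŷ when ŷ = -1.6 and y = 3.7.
∂L/∂ŷ = -10.6

∂L/∂ŷ = 2(ŷ - y) = 2(-1.6 - 3.7) = 2(-5.3) = -10.6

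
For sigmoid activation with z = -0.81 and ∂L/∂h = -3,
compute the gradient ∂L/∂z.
∂L/∂z = -0.6393

σ(-0.81) = 0.3079
σ'(-0.81) = σ(-0.81)(1 - σ(-0.81)) = 0.3079 × 0.6921 = 0.2131
∂L/∂z = ∂L/∂h · σ'(z) = -3 × 0.2131 = -0.6393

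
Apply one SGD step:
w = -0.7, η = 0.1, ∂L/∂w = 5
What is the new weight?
w_new = -1.2

w_new = w - η·∂L/∂w = -0.7 - 0.1×(5) = -0.7 - (0.5) = -1.2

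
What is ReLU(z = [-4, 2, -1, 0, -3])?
h = [0, 2, 0, 0, 0]

ReLU applied element-wise: max(0,-4)=0, max(0,2)=2, max(0,-1)=0, max(0,0)=0, max(0,-3)=0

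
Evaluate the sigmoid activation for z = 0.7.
0.6682

sigmoid(0.7) = 1/(1 + e^(-0.7)) = 1/(1 + 0.4966) = 0.6682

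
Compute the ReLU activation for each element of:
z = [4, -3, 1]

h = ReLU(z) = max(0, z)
h = [4, 0, 1]

ReLU applied element-wise: max(0,4)=4, max(0,-3)=0, max(0,1)=1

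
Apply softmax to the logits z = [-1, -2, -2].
p = [0.5761, 0.2119, 0.2119]

exp(z) = [0.3679, 0.1353, 0.1353]
Sum = 0.6386
p = [0.5761, 0.2119, 0.2119]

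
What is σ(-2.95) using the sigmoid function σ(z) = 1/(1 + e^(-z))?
0.04974

sigmoid(-2.95) = 1/(1 + e^(2.95)) = 1/(1 + 19.11) = 0.04974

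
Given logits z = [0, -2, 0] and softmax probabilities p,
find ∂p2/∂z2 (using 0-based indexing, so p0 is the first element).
∂p2/∂z2 = 0.249

p = softmax(z) = [0.4683, 0.06338, 0.4683]
p2 = 0.4683

∂p2/∂z2 = p2(1 - p2) = 0.4683 × (1 - 0.4683) = 0.249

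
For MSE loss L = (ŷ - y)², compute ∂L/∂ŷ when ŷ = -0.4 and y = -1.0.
∂L/∂ŷ = 1.2

∂L/∂ŷ = 2(ŷ - y) = 2(-0.4 - -1.0) = 2(0.6) = 1.2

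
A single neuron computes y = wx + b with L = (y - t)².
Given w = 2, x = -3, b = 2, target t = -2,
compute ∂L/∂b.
∂L/∂b = -4

y = wx + b = (2)(-3) + 2 = -4
∂L/∂y = 2(y - t) = 2(-4 - -2) = -4
∂y/∂b = 1
∂L/∂b = ∂L/∂y · ∂y/∂b = -4 × 1 = -4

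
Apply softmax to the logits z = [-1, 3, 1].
p = [0.0159, 0.8668, 0.1173]

exp(z) = [0.3679, 20.09, 2.718]
Sum = 23.17
p = [0.0159, 0.8668, 0.1173]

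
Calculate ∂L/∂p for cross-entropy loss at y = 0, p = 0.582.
∂L/∂p = 2.392

∂L/∂p = -y/p + (1-y)/(1-p) = 0 + 1/0.418 = 2.392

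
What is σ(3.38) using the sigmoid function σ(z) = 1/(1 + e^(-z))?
0.9671

sigmoid(3.38) = 1/(1 + e^(-3.38)) = 1/(1 + 0.03405) = 0.9671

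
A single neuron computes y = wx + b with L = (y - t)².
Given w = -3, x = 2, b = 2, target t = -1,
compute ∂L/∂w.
∂L/∂w = -12

y = wx + b = (-3)(2) + 2 = -4
∂L/∂y = 2(y - t) = 2(-4 - -1) = -6
∂y/∂w = x = 2
∂L/∂w = ∂L/∂y · ∂y/∂w = -6 × 2 = -12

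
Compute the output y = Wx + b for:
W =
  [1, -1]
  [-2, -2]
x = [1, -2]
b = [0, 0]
y = [3, 2]

Wx = [1×1 + -1×-2, -2×1 + -2×-2]
   = [3, 2]
y = Wx + b = [3 + 0, 2 + 0] = [3, 2]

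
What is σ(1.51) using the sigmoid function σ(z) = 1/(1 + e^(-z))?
0.8191

sigmoid(1.51) = 1/(1 + e^(-1.51)) = 1/(1 + 0.2209) = 0.8191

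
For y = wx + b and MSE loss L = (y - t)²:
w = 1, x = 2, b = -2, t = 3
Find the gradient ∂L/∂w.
∂L/∂w = -12

y = wx + b = (1)(2) + -2 = 0
∂L/∂y = 2(y - t) = 2(0 - 3) = -6
∂y/∂w = x = 2
∂L/∂w = ∂L/∂y · ∂y/∂w = -6 × 2 = -12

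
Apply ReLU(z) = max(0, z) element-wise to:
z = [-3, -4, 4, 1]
h = [0, 0, 4, 1]

ReLU applied element-wise: max(0,-3)=0, max(0,-4)=0, max(0,4)=4, max(0,1)=1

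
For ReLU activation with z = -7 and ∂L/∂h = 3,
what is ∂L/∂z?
∂L/∂z = 0

h = ReLU(-7) = 0
Since z < 0: ∂h/∂z = 0
∂L/∂z = ∂L/∂h · ∂h/∂z = 3 × 0 = 0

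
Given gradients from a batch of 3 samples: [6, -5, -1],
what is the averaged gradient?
Average gradient = 0

Average = (1/3)(6 + -5 + -1) = 0/3 = 0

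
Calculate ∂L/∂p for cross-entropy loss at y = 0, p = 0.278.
∂L/∂p = 1.385

∂L/∂p = -y/p + (1-y)/(1-p) = 0 + 1/0.722 = 1.385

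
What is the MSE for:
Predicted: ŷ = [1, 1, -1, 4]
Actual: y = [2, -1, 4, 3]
MSE = 7.75

MSE = (1/4)((1-2)² + (1--1)² + (-1-4)² + (4-3)²) = (1/4)(1 + 4 + 25 + 1) = 7.75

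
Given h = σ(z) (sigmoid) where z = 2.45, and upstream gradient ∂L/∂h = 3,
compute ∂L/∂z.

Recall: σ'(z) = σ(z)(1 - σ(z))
∂L/∂z = 0.2194

σ(2.45) = 0.9206
σ'(2.45) = σ(2.45)(1 - σ(2.45)) = 0.9206 × 0.07944 = 0.07313
∂L/∂z = ∂L/∂h · σ'(z) = 3 × 0.07313 = 0.2194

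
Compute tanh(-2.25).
-0.978

tanh(-2.25) = (e^(-2.25) - e^(2.25))/(e^(-2.25) + e^(2.25)) = -0.978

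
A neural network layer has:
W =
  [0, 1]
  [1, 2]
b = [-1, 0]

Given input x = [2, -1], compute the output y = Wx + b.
y = [-2, 0]

Wx = [0×2 + 1×-1, 1×2 + 2×-1]
   = [-1, 0]
y = Wx + b = [-1 + -1, 0 + 0] = [-2, 0]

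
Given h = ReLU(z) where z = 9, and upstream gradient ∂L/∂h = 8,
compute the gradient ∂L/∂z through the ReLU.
∂L/∂z = 8

h = ReLU(9) = 9
Since z > 0: ∂h/∂z = 1
∂L/∂z = ∂L/∂h · ∂h/∂z = 8 × 1 = 8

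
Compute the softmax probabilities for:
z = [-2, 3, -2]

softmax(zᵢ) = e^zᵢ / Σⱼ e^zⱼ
p = [0.0066, 0.9867, 0.0066]

exp(z) = [0.1353, 20.09, 0.1353]
Sum = 20.36
p = [0.0066, 0.9867, 0.0066]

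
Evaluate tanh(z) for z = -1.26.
-0.8511

tanh(-1.26) = (e^(-1.26) - e^(1.26))/(e^(-1.26) + e^(1.26)) = -0.8511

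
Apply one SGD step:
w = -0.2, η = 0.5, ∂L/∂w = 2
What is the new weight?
w_new = -1.2

w_new = w - η·∂L/∂w = -0.2 - 0.5×(2) = -0.2 - (1) = -1.2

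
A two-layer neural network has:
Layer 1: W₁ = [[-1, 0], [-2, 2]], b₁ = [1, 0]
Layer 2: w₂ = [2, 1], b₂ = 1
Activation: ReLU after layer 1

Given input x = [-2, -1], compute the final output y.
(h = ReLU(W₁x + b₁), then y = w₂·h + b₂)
y = 9

Layer 1 pre-activation: z₁ = [3, 2]
After ReLU: h = [3, 2]
Layer 2 output: y = 2×3 + 1×2 + 1 = 9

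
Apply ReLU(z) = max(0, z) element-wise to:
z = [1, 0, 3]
h = [1, 0, 3]

ReLU applied element-wise: max(0,1)=1, max(0,0)=0, max(0,3)=3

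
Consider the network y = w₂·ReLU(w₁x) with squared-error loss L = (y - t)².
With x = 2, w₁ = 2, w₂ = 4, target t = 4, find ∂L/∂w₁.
∂L/∂w₁ = 192

Forward pass:
z = w₁x = 2×2 = 4
h = ReLU(4) = 4
y = w₂h = 4×4 = 16

Backward pass:
∂L/∂y = 2(y - t) = 2(16 - 4) = 24
∂y/∂h = w₂ = 4
∂h/∂z = 1 (ReLU derivative)
∂z/∂w₁ = x = 2

∂L/∂w₁ = 24 × 4 × 1 × 2 = 192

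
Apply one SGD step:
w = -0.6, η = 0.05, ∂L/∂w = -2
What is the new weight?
w_new = -0.5

w_new = w - η·∂L/∂w = -0.6 - 0.05×(-2) = -0.6 - (-0.1) = -0.5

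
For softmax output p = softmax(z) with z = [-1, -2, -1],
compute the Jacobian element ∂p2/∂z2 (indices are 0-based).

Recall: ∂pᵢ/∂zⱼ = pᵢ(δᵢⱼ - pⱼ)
∂p2/∂z2 = 0.244

p = softmax(z) = [0.4223, 0.1554, 0.4223]
p2 = 0.4223

∂p2/∂z2 = p2(1 - p2) = 0.4223 × (1 - 0.4223) = 0.244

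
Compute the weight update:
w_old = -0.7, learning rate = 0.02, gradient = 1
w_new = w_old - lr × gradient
w_new = -0.72

w_new = w - η·∂L/∂w = -0.7 - 0.02×(1) = -0.7 - (0.02) = -0.72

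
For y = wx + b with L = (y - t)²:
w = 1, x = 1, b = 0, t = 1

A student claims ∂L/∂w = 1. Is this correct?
Incorrect

y = (1)(1) + 0 = 1
∂L/∂y = 2(y - t) = 2(1 - 1) = 0
∂y/∂w = x = 1
∂L/∂w = 0 × 1 = 0

Claimed value: 1
Incorrect: The correct gradient is 0.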